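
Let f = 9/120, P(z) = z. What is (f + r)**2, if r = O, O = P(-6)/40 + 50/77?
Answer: 3129361/9486400 ≈ 0.32988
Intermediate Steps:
f = 3/40 (f = 9*(1/120) = 3/40 ≈ 0.075000)
O = 769/1540 (O = -6/40 + 50/77 = -6*1/40 + 50*(1/77) = -3/20 + 50/77 = 769/1540 ≈ 0.49935)
r = 769/1540 ≈ 0.49935
(f + r)**2 = (3/40 + 769/1540)**2 = (1769/3080)**2 = 3129361/9486400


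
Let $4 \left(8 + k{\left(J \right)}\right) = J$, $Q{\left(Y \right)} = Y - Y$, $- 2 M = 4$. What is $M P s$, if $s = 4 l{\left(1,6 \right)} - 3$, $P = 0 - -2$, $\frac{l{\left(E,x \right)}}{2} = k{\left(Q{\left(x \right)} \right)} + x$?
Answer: $76$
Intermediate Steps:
$M = -2$ ($M = \left(- \frac{1}{2}\right) 4 = -2$)
$Q{\left(Y \right)} = 0$
$k{\left(J \right)} = -8 + \frac{J}{4}$
$l{\left(E,x \right)} = -16 + 2 x$ ($l{\left(E,x \right)} = 2 \left(\left(-8 + \frac{1}{4} \cdot 0\right) + x\right) = 2 \left(\left(-8 + 0\right) + x\right) = 2 \left(-8 + x\right) = -16 + 2 x$)
$P = 2$ ($P = 0 + 2 = 2$)
$s = -19$ ($s = 4 \left(-16 + 2 \cdot 6\right) - 3 = 4 \left(-16 + 12\right) - 3 = 4 \left(-4\right) - 3 = -16 - 3 = -19$)
$M P s = \left(-2\right) 2 \left(-19\right) = \left(-4\right) \left(-19\right) = 76$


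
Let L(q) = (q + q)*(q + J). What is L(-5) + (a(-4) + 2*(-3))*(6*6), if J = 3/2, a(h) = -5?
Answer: -361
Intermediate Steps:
J = 3/2 (J = 3*(½) = 3/2 ≈ 1.5000)
L(q) = 2*q*(3/2 + q) (L(q) = (q + q)*(q + 3/2) = (2*q)*(3/2 + q) = 2*q*(3/2 + q))
L(-5) + (a(-4) + 2*(-3))*(6*6) = -5*(3 + 2*(-5)) + (-5 + 2*(-3))*(6*6) = -5*(3 - 10) + (-5 - 6)*36 = -5*(-7) - 11*36 = 35 - 396 = -361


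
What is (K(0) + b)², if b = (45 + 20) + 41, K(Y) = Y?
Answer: 11236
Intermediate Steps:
b = 106 (b = 65 + 41 = 106)
(K(0) + b)² = (0 + 106)² = 106² = 11236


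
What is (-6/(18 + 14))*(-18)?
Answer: 27/8 ≈ 3.3750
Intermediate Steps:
(-6/(18 + 14))*(-18) = (-6/32)*(-18) = ((1/32)*(-6))*(-18) = -3/16*(-18) = 27/8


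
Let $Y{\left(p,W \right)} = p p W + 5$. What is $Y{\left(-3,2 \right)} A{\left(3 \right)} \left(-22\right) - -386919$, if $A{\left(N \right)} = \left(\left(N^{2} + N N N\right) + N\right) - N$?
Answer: $368703$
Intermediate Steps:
$A{\left(N \right)} = N^{2} + N^{3}$ ($A{\left(N \right)} = \left(\left(N^{2} + N^{2} N\right) + N\right) - N = \left(\left(N^{2} + N^{3}\right) + N\right) - N = \left(N + N^{2} + N^{3}\right) - N = N^{2} + N^{3}$)
$Y{\left(p,W \right)} = 5 + W p^{2}$ ($Y{\left(p,W \right)} = p^{2} W + 5 = W p^{2} + 5 = 5 + W p^{2}$)
$Y{\left(-3,2 \right)} A{\left(3 \right)} \left(-22\right) - -386919 = \left(5 + 2 \left(-3\right)^{2}\right) 3^{2} \left(1 + 3\right) \left(-22\right) - -386919 = \left(5 + 2 \cdot 9\right) 9 \cdot 4 \left(-22\right) + 386919 = \left(5 + 18\right) 36 \left(-22\right) + 386919 = 23 \cdot 36 \left(-22\right) + 386919 = 828 \left(-22\right) + 386919 = -18216 + 386919 = 368703$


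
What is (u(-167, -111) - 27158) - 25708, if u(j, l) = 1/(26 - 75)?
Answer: -2590435/49 ≈ -52866.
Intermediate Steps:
u(j, l) = -1/49 (u(j, l) = 1/(-49) = -1/49)
(u(-167, -111) - 27158) - 25708 = (-1/49 - 27158) - 25708 = -1330743/49 - 25708 = -2590435/49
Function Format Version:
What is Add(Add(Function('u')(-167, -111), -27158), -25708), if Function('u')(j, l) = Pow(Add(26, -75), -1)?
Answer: Rational(-2590435, 49) ≈ -52866.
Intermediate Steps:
Function('u')(j, l) = Rational(-1, 49) (Function('u')(j, l) = Pow(-49, -1) = Rational(-1, 49))
Add(Add(Function('u')(-167, -111), -27158), -25708) = Add(Add(Rational(-1, 49), -27158), -25708) = Add(Rational(-1330743, 49), -25708) = Rational(-2590435, 49)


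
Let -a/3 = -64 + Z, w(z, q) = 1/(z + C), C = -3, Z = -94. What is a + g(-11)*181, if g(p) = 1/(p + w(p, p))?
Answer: 70936/155 ≈ 457.65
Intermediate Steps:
w(z, q) = 1/(-3 + z) (w(z, q) = 1/(z - 3) = 1/(-3 + z))
g(p) = 1/(p + 1/(-3 + p))
a = 474 (a = -3*(-64 - 94) = -3*(-158) = 474)
a + g(-11)*181 = 474 + ((-3 - 11)/(1 - 11*(-3 - 11)))*181 = 474 + (-14/(1 - 11*(-14)))*181 = 474 + (-14/(1 + 154))*181 = 474 + (-14/155)*181 = 474 + ((1/155)*(-14))*181 = 474 - 14/155*181 = 474 - 2534/155 = 70936/155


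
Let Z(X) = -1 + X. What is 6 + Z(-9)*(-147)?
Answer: 1476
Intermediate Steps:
6 + Z(-9)*(-147) = 6 + (-1 - 9)*(-147) = 6 - 10*(-147) = 6 + 1470 = 1476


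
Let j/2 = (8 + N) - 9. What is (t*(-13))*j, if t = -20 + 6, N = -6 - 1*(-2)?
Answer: -1820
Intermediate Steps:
N = -4 (N = -6 + 2 = -4)
j = -10 (j = 2*((8 - 4) - 9) = 2*(4 - 9) = 2*(-5) = -10)
t = -14
(t*(-13))*j = -14*(-13)*(-10) = 182*(-10) = -1820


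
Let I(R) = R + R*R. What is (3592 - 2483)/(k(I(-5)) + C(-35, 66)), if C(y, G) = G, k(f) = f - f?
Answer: 1109/66 ≈ 16.803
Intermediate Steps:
I(R) = R + R**2
k(f) = 0
(3592 - 2483)/(k(I(-5)) + C(-35, 66)) = (3592 - 2483)/(0 + 66) = 1109/66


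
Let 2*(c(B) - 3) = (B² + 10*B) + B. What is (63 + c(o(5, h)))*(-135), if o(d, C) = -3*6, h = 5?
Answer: -17415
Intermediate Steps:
o(d, C) = -18
c(B) = 3 + B²/2 + 11*B/2 (c(B) = 3 + ((B² + 10*B) + B)/2 = 3 + (B² + 11*B)/2 = 3 + (B²/2 + 11*B/2) = 3 + B²/2 + 11*B/2)
(63 + c(o(5, h)))*(-135) = (63 + (3 + (½)*(-18)² + (11/2)*(-18)))*(-135) = (63 + (3 + (½)*324 - 99))*(-135) = (63 + (3 + 162 - 99))*(-135) = (63 + 66)*(-135) = 129*(-135) = -17415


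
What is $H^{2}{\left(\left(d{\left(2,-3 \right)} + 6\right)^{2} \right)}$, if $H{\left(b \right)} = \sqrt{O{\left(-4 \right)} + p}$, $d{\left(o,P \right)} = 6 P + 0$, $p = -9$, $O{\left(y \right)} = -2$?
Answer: $-11$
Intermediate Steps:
$d{\left(o,P \right)} = 6 P$
$H{\left(b \right)} = i \sqrt{11}$ ($H{\left(b \right)} = \sqrt{-2 - 9} = \sqrt{-11} = i \sqrt{11}$)
$H^{2}{\left(\left(d{\left(2,-3 \right)} + 6\right)^{2} \right)} = \left(i \sqrt{11}\right)^{2} = -11$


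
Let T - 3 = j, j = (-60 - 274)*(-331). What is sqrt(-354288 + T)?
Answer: I*sqrt(243731) ≈ 493.69*I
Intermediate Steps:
j = 110554 (j = -334*(-331) = 110554)
T = 110557 (T = 3 + 110554 = 110557)
sqrt(-354288 + T) = sqrt(-354288 + 110557) = sqrt(-243731) = I*sqrt(243731)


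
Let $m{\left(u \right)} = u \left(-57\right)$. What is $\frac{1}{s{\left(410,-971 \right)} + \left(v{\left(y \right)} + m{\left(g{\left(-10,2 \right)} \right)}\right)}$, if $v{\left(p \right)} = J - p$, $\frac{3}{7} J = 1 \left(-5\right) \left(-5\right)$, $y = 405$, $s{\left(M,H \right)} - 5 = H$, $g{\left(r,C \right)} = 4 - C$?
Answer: $- \frac{3}{4280} \approx -0.00070093$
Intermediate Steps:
$m{\left(u \right)} = - 57 u$
$s{\left(M,H \right)} = 5 + H$
$J = \frac{175}{3}$ ($J = \frac{7 \cdot 1 \left(-5\right) \left(-5\right)}{3} = \frac{7 \left(\left(-5\right) \left(-5\right)\right)}{3} = \frac{7}{3} \cdot 25 = \frac{175}{3} \approx 58.333$)
$v{\left(p \right)} = \frac{175}{3} - p$
$\frac{1}{s{\left(410,-971 \right)} + \left(v{\left(y \right)} + m{\left(g{\left(-10,2 \right)} \right)}\right)} = \frac{1}{\left(5 - 971\right) + \left(\left(\frac{175}{3} - 405\right) - 57 \left(4 - 2\right)\right)} = \frac{1}{-966 - \left(\frac{1040}{3} + 57 \left(4 - 2\right)\right)} = \frac{1}{-966 - \frac{1382}{3}} = \frac{1}{- \frac{4280}{3}} = - \frac{3}{4280}$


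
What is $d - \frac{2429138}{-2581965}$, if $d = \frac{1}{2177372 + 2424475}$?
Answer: $\frac{3726174666617}{3960602629785} \approx 0.94081$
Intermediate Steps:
$d = \frac{1}{4601847} \approx 2.173 \cdot 10^{-7}$
$d - \frac{2429138}{-2581965} = \frac{1}{4601847} - \frac{2429138}{-2581965} = \frac{1}{4601847} - - \frac{2429138}{2581965} = \frac{1}{4601847} + \frac{2429138}{2581965} = \frac{3726174666617}{3960602629785}$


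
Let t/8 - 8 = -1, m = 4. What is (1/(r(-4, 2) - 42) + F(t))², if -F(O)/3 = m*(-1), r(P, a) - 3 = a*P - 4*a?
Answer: 434281/3025 ≈ 143.56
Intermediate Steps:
t = 56 (t = 64 + 8*(-1) = 64 - 8 = 56)
r(P, a) = 3 - 4*a + P*a (r(P, a) = 3 + (a*P - 4*a) = 3 + (P*a - 4*a) = 3 + (-4*a + P*a) = 3 - 4*a + P*a)
F(O) = 12 (F(O) = -12*(-1) = -3*(-4) = 12)
(1/(r(-4, 2) - 42) + F(t))² = (1/((3 - 4*2 - 4*2) - 42) + 12)² = (1/((3 - 8 - 8) - 42) + 12)² = (1/(-13 - 42) + 12)² = (1/(-55) + 12)² = (-1/55 + 12)² = (659/55)² = 434281/3025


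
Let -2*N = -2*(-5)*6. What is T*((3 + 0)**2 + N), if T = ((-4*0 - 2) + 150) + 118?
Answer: -5586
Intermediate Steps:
T = 266 (T = ((0 - 2) + 150) + 118 = (-2 + 150) + 118 = 148 + 118 = 266)
N = -30 (N = -(-2*(-5))*6/2 = -5*6 = -1/2*60 = -30)
T*((3 + 0)**2 + N) = 266*((3 + 0)**2 - 30) = 266*(3**2 - 30) = 266*(9 - 30) = 266*(-21) = -5586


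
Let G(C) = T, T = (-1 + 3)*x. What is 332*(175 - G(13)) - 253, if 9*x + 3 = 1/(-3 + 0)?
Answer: 1568509/27 ≈ 58093.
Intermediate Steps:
x = -10/27 (x = -⅓ + 1/(9*(-3 + 0)) = -⅓ + (⅑)/(-3) = -⅓ + (⅑)*(-⅓) = -⅓ - 1/27 = -10/27 ≈ -0.37037)
T = -20/27 (T = (-1 + 3)*(-10/27) = 2*(-10/27) = -20/27 ≈ -0.74074)
G(C) = -20/27
332*(175 - G(13)) - 253 = 332*(175 - 1*(-20/27)) - 253 = 332*(175 + 20/27) - 253 = 332*(4745/27) - 253 = 1575340/27 - 253 = 1568509/27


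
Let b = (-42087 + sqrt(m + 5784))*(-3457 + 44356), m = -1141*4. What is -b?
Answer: 1721316213 - 81798*sqrt(305) ≈ 1.7199e+9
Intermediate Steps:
m = -4564
b = -1721316213 + 81798*sqrt(305) (b = (-42087 + sqrt(-4564 + 5784))*(-3457 + 44356) = (-42087 + sqrt(1220))*40899 = (-42087 + 2*sqrt(305))*40899 = -1721316213 + 81798*sqrt(305) ≈ -1.7199e+9)
-b = -(-1721316213 + 81798*sqrt(305)) = 1721316213 - 81798*sqrt(305)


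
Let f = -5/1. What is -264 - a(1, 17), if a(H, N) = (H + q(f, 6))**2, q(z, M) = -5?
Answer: -280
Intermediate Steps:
f = -5 (f = -5*1 = -5)
a(H, N) = (-5 + H)**2 (a(H, N) = (H - 5)**2 = (-5 + H)**2)
-264 - a(1, 17) = -264 - (-5 + 1)**2 = -264 - 1*(-4)**2 = -264 - 1*16 = -264 - 16 = -280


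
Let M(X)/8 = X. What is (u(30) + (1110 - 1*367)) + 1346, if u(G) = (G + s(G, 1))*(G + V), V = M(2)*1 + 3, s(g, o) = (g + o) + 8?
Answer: 5470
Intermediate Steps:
M(X) = 8*X
s(g, o) = 8 + g + o
V = 19 (V = (8*2)*1 + 3 = 16*1 + 3 = 16 + 3 = 19)
u(G) = (9 + 2*G)*(19 + G) (u(G) = (G + (8 + G + 1))*(G + 19) = (G + (9 + G))*(19 + G) = (9 + 2*G)*(19 + G))
(u(30) + (1110 - 1*367)) + 1346 = ((171 + 2*30**2 + 47*30) + (1110 - 1*367)) + 1346 = ((171 + 2*900 + 1410) + (1110 - 367)) + 1346 = ((171 + 1800 + 1410) + 743) + 1346 = (3381 + 743) + 1346 = 4124 + 1346 = 5470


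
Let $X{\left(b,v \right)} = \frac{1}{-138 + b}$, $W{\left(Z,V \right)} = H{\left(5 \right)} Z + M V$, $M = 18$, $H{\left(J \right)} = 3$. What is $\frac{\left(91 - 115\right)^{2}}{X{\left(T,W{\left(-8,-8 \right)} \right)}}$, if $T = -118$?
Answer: $-147456$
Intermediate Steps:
$W{\left(Z,V \right)} = 3 Z + 18 V$
$\frac{\left(91 - 115\right)^{2}}{X{\left(T,W{\left(-8,-8 \right)} \right)}} = \frac{\left(91 - 115\right)^{2}}{\frac{1}{-138 - 118}} = \frac{\left(-24\right)^{2}}{\frac{1}{-256}} = \frac{576}{- \frac{1}{256}} = 576 \left(-256\right) = -147456$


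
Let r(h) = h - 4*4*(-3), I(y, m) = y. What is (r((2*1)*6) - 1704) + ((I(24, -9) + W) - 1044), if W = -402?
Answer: -3066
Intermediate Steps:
r(h) = 48 + h (r(h) = h - 16*(-3) = h + 48 = 48 + h)
(r((2*1)*6) - 1704) + ((I(24, -9) + W) - 1044) = ((48 + (2*1)*6) - 1704) + ((24 - 402) - 1044) = ((48 + 2*6) - 1704) + (-378 - 1044) = ((48 + 12) - 1704) - 1422 = (60 - 1704) - 1422 = -1644 - 1422 = -3066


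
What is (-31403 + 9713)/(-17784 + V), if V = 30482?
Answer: -10845/6349 ≈ -1.7081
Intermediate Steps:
(-31403 + 9713)/(-17784 + V) = (-31403 + 9713)/(-17784 + 30482) = -21690/12698 = -21690*1/12698 = -10845/6349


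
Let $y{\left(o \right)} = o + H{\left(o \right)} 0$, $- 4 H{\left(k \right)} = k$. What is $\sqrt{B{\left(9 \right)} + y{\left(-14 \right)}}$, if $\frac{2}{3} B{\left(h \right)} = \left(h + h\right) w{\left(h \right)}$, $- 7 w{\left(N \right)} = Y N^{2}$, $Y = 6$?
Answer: $\frac{2 i \sqrt{23135}}{7} \approx 43.458 i$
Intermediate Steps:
$H{\left(k \right)} = - \frac{k}{4}$
$w{\left(N \right)} = - \frac{6 N^{2}}{7}$
$B{\left(h \right)} = - \frac{18 h^{3}}{7}$ ($B{\left(h \right)} = \frac{3 \left(h + h\right) \left(- \frac{6 h^{2}}{7}\right)}{2} = \frac{3 \cdot 2 h \left(- \frac{6 h^{2}}{7}\right)}{2} = \frac{3 \left(- \frac{12 h^{3}}{7}\right)}{2} = - \frac{18 h^{3}}{7}$)
$y{\left(o \right)} = o$ ($y{\left(o \right)} = o + - \frac{o}{4} \cdot 0 = o + 0 = o$)
$\sqrt{B{\left(9 \right)} + y{\left(-14 \right)}} = \sqrt{- \frac{18 \cdot 9^{3}}{7} - 14} = \sqrt{\left(- \frac{18}{7}\right) 729 - 14} = \sqrt{- \frac{13122}{7} - 14} = \sqrt{- \frac{13220}{7}} = \frac{2 i \sqrt{23135}}{7}$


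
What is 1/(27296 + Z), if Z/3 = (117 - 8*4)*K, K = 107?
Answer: 1/54581 ≈ 1.8321e-5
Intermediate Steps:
Z = 27285 (Z = 3*((117 - 8*4)*107) = 3*((117 - 32)*107) = 3*(85*107) = 3*9095 = 27285)
1/(27296 + Z) = 1/(27296 + 27285) = 1/54581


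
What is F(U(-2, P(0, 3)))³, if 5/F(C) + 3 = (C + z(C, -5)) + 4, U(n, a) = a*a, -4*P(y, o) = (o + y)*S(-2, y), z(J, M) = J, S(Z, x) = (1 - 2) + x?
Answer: 64000/4913 ≈ 13.027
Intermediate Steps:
S(Z, x) = -1 + x
P(y, o) = -(-1 + y)*(o + y)/4 (P(y, o) = -(o + y)*(-1 + y)/4 = -(-1 + y)*(o + y)/4)
U(n, a) = a²
F(C) = 5/(1 + 2*C) (F(C) = 5/(-3 + ((C + C) + 4)) = 5/(-3 + (2*C + 4)) = 5/(-3 + (4 + 2*C)) = 5/(1 + 2*C))
F(U(-2, P(0, 3)))³ = (5/(1 + 2*(-(-1 + 0)*(3 + 0)/4)²))³ = (5/(1 + 2*(-¼*(-1)*3)²))³ = (5/(1 + 2*(¾)²))³ = (5/(1 + 2*(9/16)))³ = (5/(1 + 9/8))³ = (5/(17/8))³ = (5*(8/17))³ = (40/17)³ = 64000/4913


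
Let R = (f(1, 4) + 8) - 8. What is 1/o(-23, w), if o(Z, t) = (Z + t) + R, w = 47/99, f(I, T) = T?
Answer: -99/1834 ≈ -0.053980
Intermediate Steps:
w = 47/99 (w = 47*(1/99) = 47/99 ≈ 0.47475)
R = 4 (R = (4 + 8) - 8 = 12 - 8 = 4)
o(Z, t) = 4 + Z + t (o(Z, t) = (Z + t) + 4 = 4 + Z + t)
1/o(-23, w) = 1/(4 - 23 + 47/99) = 1/(-1834/99) = -99/1834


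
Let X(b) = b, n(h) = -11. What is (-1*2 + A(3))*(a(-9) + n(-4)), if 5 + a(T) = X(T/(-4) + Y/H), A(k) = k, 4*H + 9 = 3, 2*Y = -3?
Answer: -51/4 ≈ -12.750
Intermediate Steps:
Y = -3/2 (Y = (½)*(-3) = -3/2 ≈ -1.5000)
H = -3/2 (H = -9/4 + (¼)*3 = -9/4 + ¾ = -3/2 ≈ -1.5000)
a(T) = -4 - T/4 (a(T) = -5 + (T/(-4) - 3/(2*(-3/2))) = -5 + (T*(-¼) - 3/2*(-⅔)) = -5 + (-T/4 + 1) = -5 + (1 - T/4) = -4 - T/4)
(-1*2 + A(3))*(a(-9) + n(-4)) = (-1*2 + 3)*((-4 - ¼*(-9)) - 11) = (-2 + 3)*((-4 + 9/4) - 11) = 1*(-7/4 - 11) = 1*(-51/4) = -51/4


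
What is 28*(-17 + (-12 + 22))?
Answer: -196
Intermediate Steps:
28*(-17 + (-12 + 22)) = 28*(-17 + 10) = 28*(-7) = -196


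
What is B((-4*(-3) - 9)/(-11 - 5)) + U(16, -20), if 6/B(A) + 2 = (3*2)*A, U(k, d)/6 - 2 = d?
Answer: -2748/25 ≈ -109.92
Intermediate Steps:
U(k, d) = 12 + 6*d
B(A) = 6/(-2 + 6*A) (B(A) = 6/(-2 + (3*2)*A) = 6/(-2 + 6*A))
B((-4*(-3) - 9)/(-11 - 5)) + U(16, -20) = 3/(-1 + 3*((-4*(-3) - 9)/(-11 - 5))) + (12 + 6*(-20)) = 3/(-1 + 3*((12 - 9)/(-16))) + (12 - 120) = 3/(-1 + 3*(3*(-1/16))) - 108 = 3/(-1 + 3*(-3/16)) - 108 = 3/(-1 - 9/16) - 108 = 3/(-25/16) - 108 = 3*(-16/25) - 108 = -48/25 - 108 = -2748/25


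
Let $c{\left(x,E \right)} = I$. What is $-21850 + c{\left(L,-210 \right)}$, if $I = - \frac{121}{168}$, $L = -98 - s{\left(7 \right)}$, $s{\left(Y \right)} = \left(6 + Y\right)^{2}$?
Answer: $- \frac{3670921}{168} \approx -21851.0$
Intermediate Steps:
$L = -267$ ($L = -98 - \left(6 + 7\right)^{2} = -98 - 13^{2} = -98 - 169 = -267$)
$I = - \frac{121}{168}$ ($I = \left(-121\right) \frac{1}{168} = - \frac{121}{168} \approx -0.72024$)
$c{\left(x,E \right)} = - \frac{121}{168}$
$-21850 + c{\left(L,-210 \right)} = -21850 - \frac{121}{168} = - \frac{3670921}{168}$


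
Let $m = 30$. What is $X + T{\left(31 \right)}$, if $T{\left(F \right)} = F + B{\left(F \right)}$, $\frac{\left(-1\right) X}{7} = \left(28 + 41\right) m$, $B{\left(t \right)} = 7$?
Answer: $-14452$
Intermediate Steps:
$X = -14490$ ($X = - 7 \left(28 + 41\right) 30 = - 7 \cdot 69 \cdot 30 = \left(-7\right) 2070 = -14490$)
$T{\left(F \right)} = 7 + F$ ($T{\left(F \right)} = F + 7 = 7 + F$)
$X + T{\left(31 \right)} = -14490 + \left(7 + 31\right) = -14490 + 38 = -14452$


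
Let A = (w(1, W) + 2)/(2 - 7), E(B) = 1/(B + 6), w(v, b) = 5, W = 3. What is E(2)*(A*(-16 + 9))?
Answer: 49/40 ≈ 1.2250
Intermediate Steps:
E(B) = 1/(6 + B)
A = -7/5 (A = (5 + 2)/(2 - 7) = 7/(-5) = 7*(-⅕) = -7/5 ≈ -1.4000)
E(2)*(A*(-16 + 9)) = (-7*(-16 + 9)/5)/(6 + 2) = (-7/5*(-7))/8 = (⅛)*(49/5) = 49/40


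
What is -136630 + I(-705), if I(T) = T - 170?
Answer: -137505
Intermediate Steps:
I(T) = -170 + T
-136630 + I(-705) = -136630 + (-170 - 705) = -136630 - 875 = -137505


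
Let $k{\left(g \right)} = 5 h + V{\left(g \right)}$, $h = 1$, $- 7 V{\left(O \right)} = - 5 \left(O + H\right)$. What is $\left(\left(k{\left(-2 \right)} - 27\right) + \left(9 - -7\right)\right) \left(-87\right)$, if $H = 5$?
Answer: $\frac{2349}{7} \approx 335.57$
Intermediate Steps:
$V{\left(O \right)} = \frac{25}{7} + \frac{5 O}{7}$ ($V{\left(O \right)} = - \frac{\left(-5\right) \left(O + 5\right)}{7} = - \frac{\left(-5\right) \left(5 + O\right)}{7} = - \frac{-25 - 5 O}{7} = \frac{25}{7} + \frac{5 O}{7}$)
$k{\left(g \right)} = \frac{60}{7} + \frac{5 g}{7}$ ($k{\left(g \right)} = 5 \cdot 1 + \left(\frac{25}{7} + \frac{5 g}{7}\right) = 5 + \left(\frac{25}{7} + \frac{5 g}{7}\right) = \frac{60}{7} + \frac{5 g}{7}$)
$\left(\left(k{\left(-2 \right)} - 27\right) + \left(9 - -7\right)\right) \left(-87\right) = \left(\left(\left(\frac{60}{7} + \frac{5}{7} \left(-2\right)\right) - 27\right) + \left(9 - -7\right)\right) \left(-87\right) = \left(\left(\left(\frac{60}{7} - \frac{10}{7}\right) - 27\right) + \left(9 + 7\right)\right) \left(-87\right) = \left(\left(\frac{50}{7} - 27\right) + 16\right) \left(-87\right) = \left(- \frac{139}{7} + 16\right) \left(-87\right) = \left(- \frac{27}{7}\right) \left(-87\right) = \frac{2349}{7}$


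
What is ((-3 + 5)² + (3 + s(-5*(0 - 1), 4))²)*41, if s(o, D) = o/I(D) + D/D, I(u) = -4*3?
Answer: 99425/144 ≈ 690.45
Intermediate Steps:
I(u) = -12
s(o, D) = 1 - o/12 (s(o, D) = o/(-12) + D/D = o*(-1/12) + 1 = -o/12 + 1 = 1 - o/12)
((-3 + 5)² + (3 + s(-5*(0 - 1), 4))²)*41 = ((-3 + 5)² + (3 + (1 - (-5)*(0 - 1)/12))²)*41 = (2² + (3 + (1 - (-5)*(-1)/12))²)*41 = (4 + (3 + (1 - 1/12*5))²)*41 = (4 + (3 + (1 - 5/12))²)*41 = (4 + (3 + 7/12)²)*41 = (4 + (43/12)²)*41 = (4 + 1849/144)*41 = (2425/144)*41 = 99425/144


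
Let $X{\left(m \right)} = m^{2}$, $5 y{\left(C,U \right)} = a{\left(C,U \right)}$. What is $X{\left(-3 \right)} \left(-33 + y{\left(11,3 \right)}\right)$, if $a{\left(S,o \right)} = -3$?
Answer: $- \frac{1512}{5} \approx -302.4$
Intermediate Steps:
$y{\left(C,U \right)} = - \frac{3}{5}$ ($y{\left(C,U \right)} = \frac{1}{5} \left(-3\right) = - \frac{3}{5}$)
$X{\left(-3 \right)} \left(-33 + y{\left(11,3 \right)}\right) = \left(-3\right)^{2} \left(-33 - \frac{3}{5}\right) = 9 \left(- \frac{168}{5}\right) = - \frac{1512}{5}$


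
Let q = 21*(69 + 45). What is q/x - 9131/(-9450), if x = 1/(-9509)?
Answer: -215124950569/9450 ≈ -2.2765e+7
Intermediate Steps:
x = -1/9509 ≈ -0.00010516
q = 2394 (q = 21*114 = 2394)
q/x - 9131/(-9450) = 2394/(-1/9509) - 9131/(-9450) = 2394*(-9509) - 9131*(-1/9450) = -22764546 + 9131/9450 = -215124950569/9450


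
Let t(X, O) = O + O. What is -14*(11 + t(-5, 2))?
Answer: -210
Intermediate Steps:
t(X, O) = 2*O
-14*(11 + t(-5, 2)) = -14*(11 + 2*2) = -14*(11 + 4) = -14*15 = -210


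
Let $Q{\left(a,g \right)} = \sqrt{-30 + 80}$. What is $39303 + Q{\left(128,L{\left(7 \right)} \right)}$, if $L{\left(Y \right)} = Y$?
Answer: $39303 + 5 \sqrt{2} \approx 39310.0$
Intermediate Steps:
$Q{\left(a,g \right)} = 5 \sqrt{2}$ ($Q{\left(a,g \right)} = \sqrt{50} = 5 \sqrt{2}$)
$39303 + Q{\left(128,L{\left(7 \right)} \right)} = 39303 + 5 \sqrt{2}$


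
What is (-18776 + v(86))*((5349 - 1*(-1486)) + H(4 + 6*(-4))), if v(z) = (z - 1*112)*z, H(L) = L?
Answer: -143196780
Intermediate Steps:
v(z) = z*(-112 + z) (v(z) = (z - 112)*z = (-112 + z)*z = z*(-112 + z))
(-18776 + v(86))*((5349 - 1*(-1486)) + H(4 + 6*(-4))) = (-18776 + 86*(-112 + 86))*((5349 - 1*(-1486)) + (4 + 6*(-4))) = (-18776 + 86*(-26))*((5349 + 1486) + (4 - 24)) = (-18776 - 2236)*(6835 - 20) = -21012*6815 = -143196780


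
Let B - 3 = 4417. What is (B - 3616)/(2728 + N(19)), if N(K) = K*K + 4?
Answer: 268/1031 ≈ 0.25994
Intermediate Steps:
B = 4420 (B = 3 + 4417 = 4420)
N(K) = 4 + K**2 (N(K) = K**2 + 4 = 4 + K**2)
(B - 3616)/(2728 + N(19)) = (4420 - 3616)/(2728 + (4 + 19**2)) = 804/(2728 + (4 + 361)) = 804/(2728 + 365) = 804/3093 = 804*(1/3093) = 268/1031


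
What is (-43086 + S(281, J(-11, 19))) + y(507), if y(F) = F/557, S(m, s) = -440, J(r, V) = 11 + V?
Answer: -24243475/557 ≈ -43525.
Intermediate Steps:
y(F) = F/557 (y(F) = F*(1/557) = F/557)
(-43086 + S(281, J(-11, 19))) + y(507) = (-43086 - 440) + (1/557)*507 = -43526 + 507/557 = -24243475/557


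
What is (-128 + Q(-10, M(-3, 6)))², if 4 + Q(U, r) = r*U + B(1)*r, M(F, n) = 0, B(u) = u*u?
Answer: 17424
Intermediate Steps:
B(u) = u²
Q(U, r) = -4 + r + U*r (Q(U, r) = -4 + (r*U + 1²*r) = -4 + (U*r + 1*r) = -4 + (U*r + r) = -4 + (r + U*r) = -4 + r + U*r)
(-128 + Q(-10, M(-3, 6)))² = (-128 + (-4 + 0 - 10*0))² = (-128 + (-4 + 0 + 0))² = (-128 - 4)² = (-132)² = 17424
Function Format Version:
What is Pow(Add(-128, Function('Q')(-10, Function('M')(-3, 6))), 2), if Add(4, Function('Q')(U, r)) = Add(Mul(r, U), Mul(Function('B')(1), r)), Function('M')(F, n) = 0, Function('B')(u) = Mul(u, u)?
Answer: 17424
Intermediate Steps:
Function('B')(u) = Pow(u, 2)
Function('Q')(U, r) = Add(-4, r, Mul(U, r)) (Function('Q')(U, r) = Add(-4, Add(Mul(r, U), Mul(Pow(1, 2), r))) = Add(-4, Add(Mul(U, r), Mul(1, r))) = Add(-4, Add(Mul(U, r), r)) = Add(-4, Add(r, Mul(U, r))) = Add(-4, r, Mul(U, r)))
Pow(Add(-128, Function('Q')(-10, Function('M')(-3, 6))), 2) = Pow(Add(-128, Add(-4, 0, Mul(-10, 0))), 2) = Pow(Add(-128, Add(-4, 0, 0)), 2) = Pow(Add(-128, -4), 2) = Pow(-132, 2) = 17424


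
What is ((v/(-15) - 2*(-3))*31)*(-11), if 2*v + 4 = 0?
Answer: -31372/15 ≈ -2091.5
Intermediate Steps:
v = -2 (v = -2 + (½)*0 = -2 + 0 = -2)
((v/(-15) - 2*(-3))*31)*(-11) = ((-2/(-15) - 2*(-3))*31)*(-11) = ((-2*(-1/15) - 1*(-6))*31)*(-11) = ((2/15 + 6)*31)*(-11) = ((92/15)*31)*(-11) = (2852/15)*(-11) = -31372/15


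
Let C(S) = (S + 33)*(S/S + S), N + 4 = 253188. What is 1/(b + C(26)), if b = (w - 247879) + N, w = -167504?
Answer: -1/160606 ≈ -6.2264e-6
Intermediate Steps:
N = 253184 (N = -4 + 253188 = 253184)
C(S) = (1 + S)*(33 + S) (C(S) = (33 + S)*(1 + S) = (1 + S)*(33 + S))
b = -162199 (b = (-167504 - 247879) + 253184 = -415383 + 253184 = -162199)
1/(b + C(26)) = 1/(-162199 + (33 + 26² + 34*26)) = 1/(-162199 + (33 + 676 + 884)) = 1/(-162199 + 1593) = 1/(-160606) = -1/160606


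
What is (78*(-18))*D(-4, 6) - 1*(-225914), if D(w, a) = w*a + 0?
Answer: 259610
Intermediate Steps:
D(w, a) = a*w (D(w, a) = a*w + 0 = a*w)
(78*(-18))*D(-4, 6) - 1*(-225914) = (78*(-18))*(6*(-4)) - 1*(-225914) = -1404*(-24) + 225914 = 33696 + 225914 = 259610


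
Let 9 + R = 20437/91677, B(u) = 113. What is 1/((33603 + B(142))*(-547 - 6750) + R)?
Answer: -91677/22554894503060 ≈ -4.0646e-9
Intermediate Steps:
R = -804656/91677 (R = -9 + 20437/91677 = -804656/91677 ≈ -8.7771)
1/((33603 + B(142))*(-547 - 6750) + R) = 1/((33603 + 113)*(-547 - 6750) - 804656/91677) = 1/(33716*(-7297) - 804656/91677) = 1/(-246025652 - 804656/91677) = 1/(-22554894503060/91677) = -91677/22554894503060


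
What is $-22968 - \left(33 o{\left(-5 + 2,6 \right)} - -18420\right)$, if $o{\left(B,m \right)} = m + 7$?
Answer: $-41817$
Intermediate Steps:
$o{\left(B,m \right)} = 7 + m$
$-22968 - \left(33 o{\left(-5 + 2,6 \right)} - -18420\right) = -22968 - \left(33 \left(7 + 6\right) - -18420\right) = -22968 - \left(33 \cdot 13 + 18420\right) = -22968 - \left(429 + 18420\right) = -22968 - 18849 = -41817$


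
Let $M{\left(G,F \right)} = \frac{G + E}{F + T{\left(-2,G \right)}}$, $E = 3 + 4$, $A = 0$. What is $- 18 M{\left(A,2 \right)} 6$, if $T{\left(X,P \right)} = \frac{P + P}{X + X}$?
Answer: $-378$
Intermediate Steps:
$T{\left(X,P \right)} = \frac{P}{X}$ ($T{\left(X,P \right)} = \frac{2 P}{2 X} = 2 P \frac{1}{2 X} = \frac{P}{X}$)
$E = 7$
$M{\left(G,F \right)} = \frac{7 + G}{F - \frac{G}{2}}$ ($M{\left(G,F \right)} = \frac{G + 7}{F + \frac{G}{-2}} = \frac{7 + G}{F + G \left(- \frac{1}{2}\right)} = \frac{7 + G}{F - \frac{G}{2}}$)
$- 18 M{\left(A,2 \right)} 6 = - 18 \frac{2 \left(7 + 0\right)}{\left(-1\right) 0 + 2 \cdot 2} \cdot 6 = - 18 \cdot 2 \frac{1}{0 + 4} \cdot 7 \cdot 6 = - 18 \cdot 2 \cdot \frac{1}{4} \cdot 7 \cdot 6 = \left(-18\right) \frac{7}{2} \cdot 6 = \left(-63\right) 6 = -378$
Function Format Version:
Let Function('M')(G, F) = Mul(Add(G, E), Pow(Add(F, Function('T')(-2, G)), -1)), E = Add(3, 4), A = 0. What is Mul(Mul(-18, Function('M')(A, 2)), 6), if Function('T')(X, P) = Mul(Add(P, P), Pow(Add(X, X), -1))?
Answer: -378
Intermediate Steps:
Function('T')(X, P) = Mul(P, Pow(X, -1)) (Function('T')(X, P) = Mul(Mul(2, P), Pow(Mul(2, X), -1)) = Mul(Mul(2, P), Mul(Rational(1, 2), Pow(X, -1))) = Mul(P, Pow(X, -1)))
E = 7
Function('M')(G, F) = Mul(Pow(Add(F, Mul(Rational(-1, 2), G)), -1), Add(7, G)) (Function('M')(G, F) = Mul(Add(G, 7), Pow(Add(F, Mul(G, Pow(-2, -1))), -1)) = Mul(Add(7, G), Pow(Add(F, Mul(G, Rational(-1, 2))), -1)) = Mul(Add(7, G), Pow(Add(F, Mul(Rational(-1, 2), G)), -1)) = Mul(Pow(Add(F, Mul(Rational(-1, 2), G)), -1), Add(7, G)))
Mul(Mul(-18, Function('M')(A, 2)), 6) = Mul(Mul(-18, Mul(2, Pow(Add(Mul(-1, 0), Mul(2, 2)), -1), Add(7, 0))), 6) = Mul(Mul(-18, Mul(2, Pow(Add(0, 4), -1), 7)), 6) = Mul(Mul(-18, Mul(2, Pow(4, -1), 7)), 6) = Mul(Mul(-18, Mul(2, Rational(1, 4), 7)), 6) = Mul(Mul(-18, Rational(7, 2)), 6) = Mul(-63, 6) = -378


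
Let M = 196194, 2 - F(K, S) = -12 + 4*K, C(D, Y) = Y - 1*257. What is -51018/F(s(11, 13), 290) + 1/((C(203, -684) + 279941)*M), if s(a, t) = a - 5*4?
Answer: -55852594245359/54738126000 ≈ -1020.4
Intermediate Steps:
C(D, Y) = -257 + Y (C(D, Y) = Y - 257 = -257 + Y)
s(a, t) = -20 + a (s(a, t) = a - 20 = -20 + a)
F(K, S) = 14 - 4*K (F(K, S) = 2 - (-12 + 4*K) = 2 + (12 - 4*K) = 14 - 4*K)
-51018/F(s(11, 13), 290) + 1/((C(203, -684) + 279941)*M) = -51018/(14 - 4*(-20 + 11)) + 1/(((-257 - 684) + 279941)*196194) = -51018/(14 - 4*(-9)) + (1/196194)/(-941 + 279941) = -51018/(14 + 36) + (1/196194)/279000 = -51018/50 + (1/279000)*(1/196194) = -51018*1/50 + 1/54738126000 = -25509/25 + 1/54738126000 = -55852594245359/54738126000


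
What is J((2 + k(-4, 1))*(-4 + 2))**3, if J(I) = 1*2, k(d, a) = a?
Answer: 8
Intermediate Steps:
J(I) = 2
J((2 + k(-4, 1))*(-4 + 2))**3 = 2**3 = 8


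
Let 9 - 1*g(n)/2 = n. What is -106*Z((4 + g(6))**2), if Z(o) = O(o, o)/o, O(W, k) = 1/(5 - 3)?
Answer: -53/100 ≈ -0.53000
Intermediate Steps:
O(W, k) = 1/2
g(n) = 18 - 2*n
Z(o) = 1/(2*o)
-106*Z((4 + g(6))**2) = -53/((4 + (18 - 2*6))**2) = -53/((4 + (18 - 12))**2) = -53/((4 + 6)**2) = -53/(10**2) = -53/100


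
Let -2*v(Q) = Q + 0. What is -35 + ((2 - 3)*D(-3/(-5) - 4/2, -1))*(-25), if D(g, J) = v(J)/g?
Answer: -615/14 ≈ -43.929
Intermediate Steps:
v(Q) = -Q/2 (v(Q) = -(Q + 0)/2 = -Q/2)
D(g, J) = -J/(2*g) (D(g, J) = (-J/2)/g = -J/(2*g))
-35 + ((2 - 3)*D(-3/(-5) - 4/2, -1))*(-25) = -35 + ((2 - 3)*(-½*(-1)/(-3/(-5) - 4/2)))*(-25) = -35 - (-1)*(-1)/(2*(-3*(-⅕) - 4*½))*(-25) = -35 - (-1)*(-1)/(2*(⅗ - 2))*(-25) = -35 - (-1)*(-1)/(2*(-7/5))*(-25) = -35 - (-1)*(-1)*(-5)/(2*7)*(-25) = -35 - 1*(-5/14)*(-25) = -35 + (5/14)*(-25) = -35 - 125/14 = -615/14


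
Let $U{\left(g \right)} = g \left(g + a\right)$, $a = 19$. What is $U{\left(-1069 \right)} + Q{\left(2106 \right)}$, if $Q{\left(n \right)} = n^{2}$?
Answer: $5557686$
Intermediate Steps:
$U{\left(g \right)} = g \left(19 + g\right)$ ($U{\left(g \right)} = g \left(g + 19\right) = g \left(19 + g\right)$)
$U{\left(-1069 \right)} + Q{\left(2106 \right)} = - 1069 \left(19 - 1069\right) + 2106^{2} = \left(-1069\right) \left(-1050\right) + 4435236 = 1122450 + 4435236 = 5557686$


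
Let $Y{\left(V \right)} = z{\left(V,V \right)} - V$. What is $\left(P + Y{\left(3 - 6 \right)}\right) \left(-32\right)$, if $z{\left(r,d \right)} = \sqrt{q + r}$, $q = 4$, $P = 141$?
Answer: $-4640$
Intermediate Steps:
$z{\left(r,d \right)} = \sqrt{4 + r}$
$Y{\left(V \right)} = \sqrt{4 + V} - V$
$\left(P + Y{\left(3 - 6 \right)}\right) \left(-32\right) = \left(141 + \left(\sqrt{4 + \left(3 - 6\right)} - \left(3 - 6\right)\right)\right) \left(-32\right) = \left(141 + \left(\sqrt{4 - 3} - -3\right)\right) \left(-32\right) = \left(141 + \left(\sqrt{1} + 3\right)\right) \left(-32\right) = \left(141 + \left(1 + 3\right)\right) \left(-32\right) = \left(141 + 4\right) \left(-32\right) = 145 \left(-32\right) = -4640$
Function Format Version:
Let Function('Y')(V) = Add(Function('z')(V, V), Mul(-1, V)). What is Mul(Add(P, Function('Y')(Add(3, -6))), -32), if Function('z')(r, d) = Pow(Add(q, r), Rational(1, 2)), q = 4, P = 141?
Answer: -4640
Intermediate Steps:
Function('z')(r, d) = Pow(Add(4, r), Rational(1, 2))
Function('Y')(V) = Add(Pow(Add(4, V), Rational(1, 2)), Mul(-1, V))
Mul(Add(P, Function('Y')(Add(3, -6))), -32) = Mul(Add(141, Add(Pow(Add(4, Add(3, -6)), Rational(1, 2)), Mul(-1, Add(3, -6)))), -32) = Mul(Add(141, Add(Pow(Add(4, -3), Rational(1, 2)), Mul(-1, -3))), -32) = Mul(Add(141, Add(Pow(1, Rational(1, 2)), 3)), -32) = Mul(Add(141, Add(1, 3)), -32) = Mul(Add(141, 4), -32) = Mul(145, -32) = -4640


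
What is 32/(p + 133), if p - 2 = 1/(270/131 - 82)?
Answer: 335104/1413589 ≈ 0.23706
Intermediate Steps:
p = 20813/10472 (p = 2 + 1/(270/131 - 82) = 2 + 1/(-10472/131) = 2 - 131/10472 = 20813/10472 ≈ 1.9875)
32/(p + 133) = 32/(20813/10472 + 133) = 32/(1413589/10472) = (10472/1413589)*32 = 335104/1413589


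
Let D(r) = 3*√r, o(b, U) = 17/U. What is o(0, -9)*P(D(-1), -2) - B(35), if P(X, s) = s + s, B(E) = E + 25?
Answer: -472/9 ≈ -52.444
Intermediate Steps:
B(E) = 25 + E
P(X, s) = 2*s
o(0, -9)*P(D(-1), -2) - B(35) = (17/(-9))*(2*(-2)) - (25 + 35) = (17*(-⅑))*(-4) - 1*60 = -17/9*(-4) - 60 = 68/9 - 60 = -472/9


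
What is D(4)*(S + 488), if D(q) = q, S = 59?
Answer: 2188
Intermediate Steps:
D(4)*(S + 488) = 4*(59 + 488) = 4*547 = 2188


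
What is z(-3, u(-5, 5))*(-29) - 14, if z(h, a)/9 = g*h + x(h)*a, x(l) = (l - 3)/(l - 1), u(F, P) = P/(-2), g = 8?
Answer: 28915/4 ≈ 7228.8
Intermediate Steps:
u(F, P) = -P/2 (u(F, P) = P*(-1/2) = -P/2)
x(l) = (-3 + l)/(-1 + l)
z(h, a) = 72*h + 9*a*(-3 + h)/(-1 + h) (z(h, a) = 9*(8*h + ((-3 + h)/(-1 + h))*a) = 9*(8*h + a*(-3 + h)/(-1 + h)) = 72*h + 9*a*(-3 + h)/(-1 + h))
z(-3, u(-5, 5))*(-29) - 14 = (9*((-1/2*5)*(-3 - 3) + 8*(-3)*(-1 - 3))/(-1 - 3))*(-29) - 14 = (9*(-5/2*(-6) + 8*(-3)*(-4))/(-4))*(-29) - 14 = (9*(-1/4)*(15 + 96))*(-29) - 14 = (9*(-1/4)*111)*(-29) - 14 = -999/4*(-29) - 14 = 28971/4 - 14 = 28915/4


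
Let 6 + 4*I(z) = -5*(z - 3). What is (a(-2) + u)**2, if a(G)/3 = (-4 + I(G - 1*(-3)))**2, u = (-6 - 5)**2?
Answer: 21904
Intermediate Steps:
u = 121 (u = (-11)**2 = 121)
I(z) = 9/4 - 5*z/4 (I(z) = -3/2 + (-5*(z - 3))/4 = -3/2 + (-5*(-3 + z))/4 = -3/2 + (15 - 5*z)/4 = -3/2 + (15/4 - 5*z/4) = 9/4 - 5*z/4)
a(G) = 3*(-11/2 - 5*G/4)**2 (a(G) = 3*(-4 + (9/4 - 5*(G - 1*(-3))/4))**2 = 3*(-4 + (9/4 - 5*(G + 3)/4))**2 = 3*(-4 + (9/4 - 5*(3 + G)/4))**2 = 3*(-4 + (9/4 + (-15/4 - 5*G/4)))**2 = 3*(-4 + (-3/2 - 5*G/4))**2 = 3*(-11/2 - 5*G/4)**2)
(a(-2) + u)**2 = (3*(22 + 5*(-2))**2/16 + 121)**2 = (3*(22 - 10)**2/16 + 121)**2 = ((3/16)*12**2 + 121)**2 = ((3/16)*144 + 121)**2 = (27 + 121)**2 = 148**2 = 21904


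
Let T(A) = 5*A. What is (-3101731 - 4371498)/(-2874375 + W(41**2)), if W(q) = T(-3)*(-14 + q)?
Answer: 324923/126060 ≈ 2.5775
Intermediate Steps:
W(q) = 210 - 15*q (W(q) = (5*(-3))*(-14 + q) = -15*(-14 + q) = 210 - 15*q)
(-3101731 - 4371498)/(-2874375 + W(41**2)) = (-3101731 - 4371498)/(-2874375 + (210 - 15*41**2)) = -7473229/(-2874375 + (210 - 15*1681)) = -7473229/(-2874375 + (210 - 25215)) = -7473229/(-2874375 - 25005) = -7473229/(-2899380) = -7473229*(-1/2899380) = 324923/126060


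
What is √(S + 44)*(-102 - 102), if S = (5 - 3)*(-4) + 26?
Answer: -204*√62 ≈ -1606.3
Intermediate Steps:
S = 18 (S = 2*(-4) + 26 = -8 + 26 = 18)
√(S + 44)*(-102 - 102) = √(18 + 44)*(-102 - 102) = √62*(-204) = -204*√62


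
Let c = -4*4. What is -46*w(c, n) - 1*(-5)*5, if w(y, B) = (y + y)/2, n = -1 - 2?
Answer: 761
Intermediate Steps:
n = -3
c = -16
w(y, B) = y (w(y, B) = (2*y)/2 = y)
-46*w(c, n) - 1*(-5)*5 = -46*(-16) - 1*(-5)*5 = 736 + 5*5 = 736 + 25 = 761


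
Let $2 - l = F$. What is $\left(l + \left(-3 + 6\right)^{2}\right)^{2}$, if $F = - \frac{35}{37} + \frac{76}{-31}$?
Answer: $\frac{272712196}{1315609} \approx 207.29$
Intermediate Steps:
$F = - \frac{3897}{1147}$ ($F = \left(-35\right) \frac{1}{37} + 76 \left(- \frac{1}{31}\right) = - \frac{35}{37} - \frac{76}{31} = - \frac{3897}{1147} \approx -3.3976$)
$l = \frac{6191}{1147}$ ($l = 2 - - \frac{3897}{1147} = 2 + \frac{3897}{1147} = \frac{6191}{1147} \approx 5.3976$)
$\left(l + \left(-3 + 6\right)^{2}\right)^{2} = \left(\frac{6191}{1147} + \left(-3 + 6\right)^{2}\right)^{2} = \left(\frac{6191}{1147} + 3^{2}\right)^{2} = \left(\frac{6191}{1147} + 9\right)^{2} = \left(\frac{16514}{1147}\right)^{2} = \frac{272712196}{1315609}$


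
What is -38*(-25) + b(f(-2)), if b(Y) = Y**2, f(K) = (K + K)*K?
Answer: 1014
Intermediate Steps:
f(K) = 2*K**2 (f(K) = (2*K)*K = 2*K**2)
-38*(-25) + b(f(-2)) = -38*(-25) + (2*(-2)**2)**2 = 950 + (2*4)**2 = 950 + 8**2 = 950 + 64 = 1014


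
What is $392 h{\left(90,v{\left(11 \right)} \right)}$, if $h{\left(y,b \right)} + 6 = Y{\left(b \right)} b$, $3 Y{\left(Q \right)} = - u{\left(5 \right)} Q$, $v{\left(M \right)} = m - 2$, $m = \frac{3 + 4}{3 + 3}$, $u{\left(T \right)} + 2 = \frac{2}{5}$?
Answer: $- \frac{59584}{27} \approx -2206.8$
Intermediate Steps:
$u{\left(T \right)} = - \frac{8}{5}$ ($u{\left(T \right)} = -2 + \frac{2}{5} = - \frac{8}{5}$)
$m = \frac{7}{6} \approx 1.1667$
$v{\left(M \right)} = - \frac{5}{6}$ ($v{\left(M \right)} = \frac{7}{6} - 2 = - \frac{5}{6}$)
$Y{\left(Q \right)} = \frac{8 Q}{15}$ ($Y{\left(Q \right)} = \frac{\left(-1\right) \left(- \frac{8}{5}\right) Q}{3} = \frac{\frac{8}{5} Q}{3} = \frac{8 Q}{15}$)
$h{\left(y,b \right)} = -6 + \frac{8 b^{2}}{15}$ ($h{\left(y,b \right)} = -6 + \frac{8 b}{15} b = -6 + \frac{8 b^{2}}{15}$)
$392 h{\left(90,v{\left(11 \right)} \right)} = 392 \left(-6 + \frac{8 \left(- \frac{5}{6}\right)^{2}}{15}\right) = 392 \left(-6 + \frac{8}{15} \cdot \frac{25}{36}\right) = 392 \left(-6 + \frac{10}{27}\right) = 392 \left(- \frac{152}{27}\right) = - \frac{59584}{27}$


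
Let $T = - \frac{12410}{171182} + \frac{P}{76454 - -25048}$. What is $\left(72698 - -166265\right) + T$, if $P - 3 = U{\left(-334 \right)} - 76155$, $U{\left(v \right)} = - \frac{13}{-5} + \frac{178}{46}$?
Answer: $\frac{39790413913208744}{166513438905} \approx 2.3896 \cdot 10^{5}$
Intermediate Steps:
$U{\left(v \right)} = \frac{744}{115}$ ($U{\left(v \right)} = \left(-13\right) \left(- \frac{1}{5}\right) + 178 \cdot \frac{1}{46} = \frac{13}{5} + \frac{89}{23} = \frac{744}{115}$)
$P = - \frac{8756736}{115}$ ($P = 3 + \left(\frac{744}{115} - 76155\right) = 3 - \frac{8757081}{115} = - \frac{8756736}{115} \approx -76146.0$)
$T = - \frac{136987846771}{166513438905}$ ($T = - \frac{12410}{171182} - \frac{8756736}{115 \left(76454 - -25048\right)} = \left(-12410\right) \frac{1}{171182} - \frac{8756736}{115 \left(76454 + 25048\right)} = - \frac{6205}{85591} - \frac{8756736}{115 \cdot 101502} = - \frac{6205}{85591} - \frac{1459456}{1945455} = - \frac{136987846771}{166513438905} \approx -0.82268$)
$\left(72698 - -166265\right) + T = \left(72698 - -166265\right) - \frac{136987846771}{166513438905} = \left(72698 + 166265\right) - \frac{136987846771}{166513438905} = 238963 - \frac{136987846771}{166513438905} = \frac{39790413913208744}{166513438905}$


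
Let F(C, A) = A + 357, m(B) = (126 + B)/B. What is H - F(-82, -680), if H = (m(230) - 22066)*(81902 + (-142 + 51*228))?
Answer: -236963794711/115 ≈ -2.0606e+9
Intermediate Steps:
m(B) = (126 + B)/B
H = -236963831856/115 (H = ((126 + 230)/230 - 22066)*(81902 + (-142 + 51*228)) = ((1/230)*356 - 22066)*(81902 + (-142 + 11628)) = (178/115 - 22066)*(81902 + 11486) = -2537412/115*93388 = -236963831856/115 ≈ -2.0606e+9)
F(C, A) = 357 + A
H - F(-82, -680) = -236963831856/115 - (357 - 680) = -236963831856/115 - 1*(-323) = -236963831856/115 + 323 = -236963794711/115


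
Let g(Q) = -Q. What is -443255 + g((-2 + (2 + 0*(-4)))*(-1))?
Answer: -443255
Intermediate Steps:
-443255 + g((-2 + (2 + 0*(-4)))*(-1)) = -443255 - (-2 + (2 + 0*(-4)))*(-1) = -443255 - (-2 + (2 + 0))*(-1) = -443255 - (-2 + 2)*(-1) = -443255 - 0*(-1) = -443255 - 1*0 = -443255 + 0 = -443255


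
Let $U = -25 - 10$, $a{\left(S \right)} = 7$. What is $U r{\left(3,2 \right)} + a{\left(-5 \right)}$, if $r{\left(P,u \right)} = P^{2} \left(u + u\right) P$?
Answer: $-3773$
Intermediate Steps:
$r{\left(P,u \right)} = 2 u P^{3}$ ($r{\left(P,u \right)} = P^{2} \cdot 2 u P = 2 u P^{2} P = 2 u P^{3}$)
$U = -35$
$U r{\left(3,2 \right)} + a{\left(-5 \right)} = - 35 \cdot 2 \cdot 2 \cdot 3^{3} + 7 = - 35 \cdot 2 \cdot 2 \cdot 27 + 7 = \left(-35\right) 108 + 7 = -3780 + 7 = -3773$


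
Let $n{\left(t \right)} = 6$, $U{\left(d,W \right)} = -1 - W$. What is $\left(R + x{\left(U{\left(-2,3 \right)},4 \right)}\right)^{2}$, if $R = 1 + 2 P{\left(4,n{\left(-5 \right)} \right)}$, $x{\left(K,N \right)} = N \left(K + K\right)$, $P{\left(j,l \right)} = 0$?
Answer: $961$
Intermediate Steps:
$x{\left(K,N \right)} = 2 K N$ ($x{\left(K,N \right)} = N 2 K = 2 K N$)
$R = 1$ ($R = 1 + 2 \cdot 0 = 1 + 0 = 1$)
$\left(R + x{\left(U{\left(-2,3 \right)},4 \right)}\right)^{2} = \left(1 + 2 \left(-1 - 3\right) 4\right)^{2} = \left(1 + 2 \left(-4\right) 4\right)^{2} = \left(1 - 32\right)^{2} = \left(-31\right)^{2} = 961$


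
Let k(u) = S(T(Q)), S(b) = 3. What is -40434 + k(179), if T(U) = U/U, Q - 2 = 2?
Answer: -40431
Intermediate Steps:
Q = 4 (Q = 2 + 2 = 4)
T(U) = 1
k(u) = 3
-40434 + k(179) = -40434 + 3 = -40431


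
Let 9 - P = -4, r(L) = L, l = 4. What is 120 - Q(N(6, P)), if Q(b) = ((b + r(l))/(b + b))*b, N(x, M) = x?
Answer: 115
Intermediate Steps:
P = 13 (P = 9 - 1*(-4) = 9 + 4 = 13)
Q(b) = 2 + b/2 (Q(b) = ((b + 4)/(b + b))*b = ((4 + b)/((2*b)))*b = ((4 + b)*(1/(2*b)))*b = ((4 + b)/(2*b))*b = 2 + b/2)
120 - Q(N(6, P)) = 120 - (2 + (½)*6) = 120 - (2 + 3) = 120 - 1*5 = 120 - 5 = 115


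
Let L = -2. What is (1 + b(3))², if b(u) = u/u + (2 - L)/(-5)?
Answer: 36/25 ≈ 1.4400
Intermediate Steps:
b(u) = ⅕ (b(u) = u/u + (2 - 1*(-2))/(-5) = 1 + (2 + 2)*(-⅕) = 1 + 4*(-⅕) = 1 - ⅘ = ⅕)
(1 + b(3))² = (1 + ⅕)² = (6/5)² = 36/25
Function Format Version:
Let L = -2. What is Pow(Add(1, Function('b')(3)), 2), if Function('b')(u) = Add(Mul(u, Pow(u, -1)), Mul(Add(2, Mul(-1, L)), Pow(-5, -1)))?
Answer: Rational(36, 25) ≈ 1.4400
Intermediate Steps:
Function('b')(u) = Rational(1, 5) (Function('b')(u) = Add(Mul(u, Pow(u, -1)), Mul(Add(2, Mul(-1, -2)), Pow(-5, -1))) = Add(1, Mul(Add(2, 2), Rational(-1, 5))) = Add(1, Mul(4, Rational(-1, 5))) = Add(1, Rational(-4, 5)) = Rational(1, 5))
Pow(Add(1, Function('b')(3)), 2) = Pow(Add(1, Rational(1, 5)), 2) = Pow(Rational(6, 5), 2) = Rational(36, 25)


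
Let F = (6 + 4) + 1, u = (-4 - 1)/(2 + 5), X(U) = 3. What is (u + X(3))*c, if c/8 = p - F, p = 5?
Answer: -768/7 ≈ -109.71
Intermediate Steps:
u = -5/7 ≈ -0.71429
F = 11 (F = 10 + 1 = 11)
c = -48 (c = 8*(5 - 1*11) = 8*(5 - 11) = 8*(-6) = -48)
(u + X(3))*c = (-5/7 + 3)*(-48) = (16/7)*(-48) = -768/7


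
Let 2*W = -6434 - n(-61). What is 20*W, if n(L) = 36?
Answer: -64700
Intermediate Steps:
W = -3235 (W = (-6434 - 1*36)/2 = (-6434 - 36)/2 = (1/2)*(-6470) = -3235)
20*W = 20*(-3235) = -64700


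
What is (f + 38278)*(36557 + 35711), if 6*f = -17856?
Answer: 2551204936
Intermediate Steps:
f = -2976 (f = (1/6)*(-17856) = -2976)
(f + 38278)*(36557 + 35711) = (-2976 + 38278)*(36557 + 35711) = 35302*72268 = 2551204936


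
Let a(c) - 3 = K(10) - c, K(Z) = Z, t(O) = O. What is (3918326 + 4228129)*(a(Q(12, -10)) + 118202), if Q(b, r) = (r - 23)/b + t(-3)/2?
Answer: 3852271201035/4 ≈ 9.6307e+11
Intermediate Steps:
Q(b, r) = -3/2 + (-23 + r)/b (Q(b, r) = (r - 23)/b - 3/2 = (-23 + r)/b - 3*½ = (-23 + r)/b - 3/2 = -3/2 + (-23 + r)/b)
a(c) = 13 - c (a(c) = 3 + (10 - c) = 13 - c)
(3918326 + 4228129)*(a(Q(12, -10)) + 118202) = (3918326 + 4228129)*((13 - (-23 - 10 - 3/2*12)/12) + 118202) = 8146455*((13 - (-23 - 10 - 18)/12) + 118202) = 8146455*((13 - (-51)/12) + 118202) = 8146455*((13 - 1*(-17/4)) + 118202) = 8146455*((13 + 17/4) + 118202) = 8146455*(69/4 + 118202) = 8146455*(472877/4) = 3852271201035/4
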